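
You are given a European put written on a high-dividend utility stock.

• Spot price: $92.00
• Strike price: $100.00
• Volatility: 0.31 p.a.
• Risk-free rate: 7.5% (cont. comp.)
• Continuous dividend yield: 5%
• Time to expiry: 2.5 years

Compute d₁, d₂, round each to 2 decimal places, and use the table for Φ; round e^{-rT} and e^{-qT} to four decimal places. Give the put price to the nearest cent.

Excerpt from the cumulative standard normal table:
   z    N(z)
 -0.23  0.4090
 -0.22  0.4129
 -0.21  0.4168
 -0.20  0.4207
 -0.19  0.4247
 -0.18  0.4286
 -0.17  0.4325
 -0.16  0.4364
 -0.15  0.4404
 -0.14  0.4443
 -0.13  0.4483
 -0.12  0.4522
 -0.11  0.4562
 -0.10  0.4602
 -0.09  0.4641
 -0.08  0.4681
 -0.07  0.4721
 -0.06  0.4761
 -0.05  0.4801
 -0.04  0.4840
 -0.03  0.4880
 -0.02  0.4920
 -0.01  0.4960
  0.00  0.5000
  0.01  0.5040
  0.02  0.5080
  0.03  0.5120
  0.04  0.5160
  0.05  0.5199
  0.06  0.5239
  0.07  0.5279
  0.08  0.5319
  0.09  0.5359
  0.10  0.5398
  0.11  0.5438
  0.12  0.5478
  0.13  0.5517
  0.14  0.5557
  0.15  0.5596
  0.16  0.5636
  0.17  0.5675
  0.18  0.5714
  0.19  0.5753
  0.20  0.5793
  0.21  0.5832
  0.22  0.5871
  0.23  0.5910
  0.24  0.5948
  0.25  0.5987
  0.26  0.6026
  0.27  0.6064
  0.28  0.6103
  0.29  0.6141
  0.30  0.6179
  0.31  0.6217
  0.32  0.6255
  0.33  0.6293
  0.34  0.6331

$16.75

σ√T = 0.31 × 1.5811 = 0.4902
d₁ = [ln(92/100) + (0.075 − 0.05 + ½·0.31²)·2.5] / (σ√T) = (-0.0834 + 0.1826) / 0.4902 = 0.2025 ⇒ 0.20
d₂ = 0.2025 − 0.4902 = -0.2877 ⇒ -0.29
e^(−qT) = e^(−0.05·2.5) = 0.8825;  e^(−rT) = e^(−0.075·2.5) = 0.8290
N(−d₂) = N(0.29) = 0.6141;  N(−d₁) = N(-0.20) = 0.4207
P = 100·0.8290·0.6141 − 92·0.8825·0.4207 = 50.9089 − 34.1566 = 16.7523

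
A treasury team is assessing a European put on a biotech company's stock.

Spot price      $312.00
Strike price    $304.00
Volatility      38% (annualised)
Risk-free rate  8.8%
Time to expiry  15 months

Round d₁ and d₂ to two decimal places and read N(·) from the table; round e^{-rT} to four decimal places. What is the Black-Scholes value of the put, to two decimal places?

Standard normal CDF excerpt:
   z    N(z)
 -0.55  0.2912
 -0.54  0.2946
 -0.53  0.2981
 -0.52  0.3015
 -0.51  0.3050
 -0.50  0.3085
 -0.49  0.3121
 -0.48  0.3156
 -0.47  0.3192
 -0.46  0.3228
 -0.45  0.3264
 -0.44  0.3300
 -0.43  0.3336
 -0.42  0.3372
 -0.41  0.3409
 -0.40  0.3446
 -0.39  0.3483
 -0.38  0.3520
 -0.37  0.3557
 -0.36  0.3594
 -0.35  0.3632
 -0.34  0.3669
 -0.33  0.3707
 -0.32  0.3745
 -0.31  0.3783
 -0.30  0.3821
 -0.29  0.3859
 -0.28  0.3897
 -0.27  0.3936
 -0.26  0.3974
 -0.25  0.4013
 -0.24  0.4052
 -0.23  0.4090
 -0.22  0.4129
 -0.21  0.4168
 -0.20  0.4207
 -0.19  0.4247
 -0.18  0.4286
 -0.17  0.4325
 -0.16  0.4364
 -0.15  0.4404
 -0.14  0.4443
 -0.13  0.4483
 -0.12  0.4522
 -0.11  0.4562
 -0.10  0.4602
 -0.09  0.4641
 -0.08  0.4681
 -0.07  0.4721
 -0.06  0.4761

T = 1.25;  σ√T = 0.4249
ln(S/K) + (r + σ²/2)T = ln(312/304) + (0.088 + 0.38²/2)·1.25 = 0.0260 + 0.2003 = 0.2262
d₁ = 0.2262 / 0.4249 = 0.5325 ⇒ 0.53
d₂ = d₁ − σ√T = 0.5325 − 0.4249 = 0.1076 ⇒ 0.11
exp(−rT) = exp(−0.088·1.25) = 0.8958
N(−d₂) = N(-0.11) = 0.4562;  N(−d₁) = N(-0.53) = 0.2981
P = 304·0.8958·0.4562 − 312·0.2981 = 124.2338 − 93.0072 = 31.2266

$31.23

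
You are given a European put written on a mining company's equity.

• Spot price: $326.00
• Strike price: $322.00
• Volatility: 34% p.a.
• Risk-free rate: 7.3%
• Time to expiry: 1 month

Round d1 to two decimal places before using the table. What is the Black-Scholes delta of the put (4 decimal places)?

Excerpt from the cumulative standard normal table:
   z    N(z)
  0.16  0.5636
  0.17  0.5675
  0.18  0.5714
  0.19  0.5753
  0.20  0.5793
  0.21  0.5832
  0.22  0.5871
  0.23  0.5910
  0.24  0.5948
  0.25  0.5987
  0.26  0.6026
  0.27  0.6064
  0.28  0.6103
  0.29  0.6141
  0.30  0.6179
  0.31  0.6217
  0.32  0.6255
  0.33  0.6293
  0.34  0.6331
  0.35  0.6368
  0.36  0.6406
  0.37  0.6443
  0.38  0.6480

T = 0.08333;  σ√T = 0.0981
d₁ = [ln(326/322) + (0.073 + 0.34²/2)·0.08333] / 0.0981 = [0.0123 + 0.0109] / 0.0981 = 0.2368 which rounds to 0.24
N(d₁) = N(0.24) = 0.5948
Δ_put = N(d₁) − 1 = 0.5948 − 1 = -0.4052

-0.4052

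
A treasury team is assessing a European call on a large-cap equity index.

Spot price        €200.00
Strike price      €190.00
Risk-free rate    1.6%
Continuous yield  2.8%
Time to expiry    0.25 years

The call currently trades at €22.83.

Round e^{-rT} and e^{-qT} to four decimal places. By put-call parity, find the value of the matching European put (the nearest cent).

e^(−qT) = e^(−0.028·0.25) = 0.9930;  e^(−rT) = e^(−0.016·0.25) = 0.9960
Put-call parity: C − P = S·e^(−qT) − K·e^(−rT) = 200·0.9930 − 190·0.9960 = 198.6000 − 189.2400 = 9.3600
P = C − (C − P) = 22.83 − (9.3600) = 13.4700

€13.47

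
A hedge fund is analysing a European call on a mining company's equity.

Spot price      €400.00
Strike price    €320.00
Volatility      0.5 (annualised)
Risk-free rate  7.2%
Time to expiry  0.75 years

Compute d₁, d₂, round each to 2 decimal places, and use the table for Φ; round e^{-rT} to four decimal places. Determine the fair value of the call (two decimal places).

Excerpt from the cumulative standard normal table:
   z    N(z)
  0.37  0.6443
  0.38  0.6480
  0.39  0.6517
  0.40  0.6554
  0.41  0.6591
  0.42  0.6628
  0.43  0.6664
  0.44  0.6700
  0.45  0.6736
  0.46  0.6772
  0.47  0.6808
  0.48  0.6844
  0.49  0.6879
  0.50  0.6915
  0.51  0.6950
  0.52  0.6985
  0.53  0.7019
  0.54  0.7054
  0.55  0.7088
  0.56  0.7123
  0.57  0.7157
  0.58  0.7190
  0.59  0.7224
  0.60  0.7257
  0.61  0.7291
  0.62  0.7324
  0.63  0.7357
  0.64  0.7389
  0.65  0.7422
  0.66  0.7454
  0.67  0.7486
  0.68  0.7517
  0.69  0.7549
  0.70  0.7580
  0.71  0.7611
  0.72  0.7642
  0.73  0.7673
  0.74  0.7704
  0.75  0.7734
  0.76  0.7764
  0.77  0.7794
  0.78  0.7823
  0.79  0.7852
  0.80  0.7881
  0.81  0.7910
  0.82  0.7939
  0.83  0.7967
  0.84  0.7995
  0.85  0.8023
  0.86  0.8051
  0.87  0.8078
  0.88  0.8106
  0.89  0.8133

T = 0.75;  σ√T = 0.4330
d₁ = [ln(400/320) + (0.072 + 0.5²/2)·0.75] / 0.4330 = [0.2231 + 0.1477] / 0.4330 = 0.8565 → 0.86
d₂ = d₁ − σ√T = 0.8565 − 0.4330 = 0.4235 → 0.42
e^(−rT) = e^(−0.072·0.75) = 0.9474
N(d₁) = N(0.86) = 0.8051;  N(d₂) = N(0.42) = 0.6628
C = 400·0.8051 − 320·0.9474·0.6628 = 322.0400 − 200.9398 = 121.1002

€121.10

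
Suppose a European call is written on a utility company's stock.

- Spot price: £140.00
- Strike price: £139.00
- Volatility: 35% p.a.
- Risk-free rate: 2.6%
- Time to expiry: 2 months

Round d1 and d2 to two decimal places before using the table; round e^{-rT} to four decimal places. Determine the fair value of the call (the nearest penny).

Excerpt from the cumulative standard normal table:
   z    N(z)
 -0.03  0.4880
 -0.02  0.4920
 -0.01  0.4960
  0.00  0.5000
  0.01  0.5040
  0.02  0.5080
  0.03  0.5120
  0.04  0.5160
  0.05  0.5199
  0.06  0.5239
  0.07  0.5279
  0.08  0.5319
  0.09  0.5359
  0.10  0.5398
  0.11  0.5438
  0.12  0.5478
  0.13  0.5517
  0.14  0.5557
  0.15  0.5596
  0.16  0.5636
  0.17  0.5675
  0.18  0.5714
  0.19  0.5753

£8.59

σ√T = 0.35·√0.1667 = 0.1429
d₁ = [ln(140/139) + (0.026 + ½·0.35²)·0.1667] / (σ√T) = (0.0072 + 0.0145) / 0.1429 = 0.1519 → 0.15
d₂ = 0.1519 − 0.1429 = 0.0091 → 0.01
exp(−rT) = exp(−0.026·0.1667) = 0.9957
C = 140·N(0.15) − 139·0.9957·N(0.01) = 140·0.5596 − 139·0.9957·0.5040 = 78.3440 − 69.7548 = 8.5892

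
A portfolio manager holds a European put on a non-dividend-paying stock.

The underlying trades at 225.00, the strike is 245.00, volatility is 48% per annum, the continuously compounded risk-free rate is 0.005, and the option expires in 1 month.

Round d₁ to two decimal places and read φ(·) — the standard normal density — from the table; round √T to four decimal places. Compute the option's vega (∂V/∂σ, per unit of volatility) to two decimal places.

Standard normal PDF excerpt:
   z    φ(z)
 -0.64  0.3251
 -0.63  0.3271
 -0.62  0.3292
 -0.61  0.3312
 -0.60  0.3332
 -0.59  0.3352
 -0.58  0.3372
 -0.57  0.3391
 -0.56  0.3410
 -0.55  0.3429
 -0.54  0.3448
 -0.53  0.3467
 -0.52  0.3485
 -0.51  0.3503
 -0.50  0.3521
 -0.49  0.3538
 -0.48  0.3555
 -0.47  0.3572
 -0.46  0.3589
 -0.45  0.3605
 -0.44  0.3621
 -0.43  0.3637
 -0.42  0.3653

22.40

σ√T = 0.48 × 0.2887 = 0.1386
d₁ = [ln(225/245) + (0.005 + 0.48²/2)·0.08333] / 0.1386 = [-0.0852 + 0.0100] / 0.1386 = -0.5423 → -0.54
√T = √0.08333 = 0.2887
φ(d₁) = φ(-0.54) = 0.3448
vega = S·φ(d₁)·√T = 225·0.3448·0.2887 = 22.3973
(Vega is the same for a European call and put with the same parameters.)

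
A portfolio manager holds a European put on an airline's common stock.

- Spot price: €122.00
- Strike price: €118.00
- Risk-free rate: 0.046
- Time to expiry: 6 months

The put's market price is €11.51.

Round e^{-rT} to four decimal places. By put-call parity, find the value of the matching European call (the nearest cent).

e^(−rT) = e^(−0.046·0.5) = 0.9773
Put-call parity: C − P = S − K·e^(−rT) = 122 − 118·0.9773 = 122 − 115.3214 = 6.6786
C = P + (C − P) = 11.51 + (6.6786) = 18.1886

€18.19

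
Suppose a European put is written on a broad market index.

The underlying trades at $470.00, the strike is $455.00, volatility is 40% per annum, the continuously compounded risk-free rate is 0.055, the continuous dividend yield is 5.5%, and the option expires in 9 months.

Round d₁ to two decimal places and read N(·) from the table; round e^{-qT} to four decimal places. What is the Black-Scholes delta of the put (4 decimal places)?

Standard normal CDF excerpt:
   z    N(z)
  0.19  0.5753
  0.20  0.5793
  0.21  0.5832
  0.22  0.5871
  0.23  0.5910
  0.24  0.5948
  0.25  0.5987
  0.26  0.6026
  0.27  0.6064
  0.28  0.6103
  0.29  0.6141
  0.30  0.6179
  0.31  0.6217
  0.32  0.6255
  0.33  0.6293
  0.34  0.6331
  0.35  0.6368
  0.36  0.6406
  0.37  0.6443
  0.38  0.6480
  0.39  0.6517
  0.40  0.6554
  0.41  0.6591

-0.3777

σ√T = 0.4·√0.75 = 0.3464
ln(S/K) + (r − q + σ²/2)T = ln(470/455) + (0.055 − 0.055 + 0.4²/2)·0.75 = 0.0324 + 0.0600 = 0.0924
d₁ = 0.0924 / 0.3464 = 0.2668 ≈ 0.27
N(d₁) = N(0.27) = 0.6064
Δ_put = e^(−qT)·(N(d₁) − 1) = 0.9596·(0.6064 − 1) = -0.3777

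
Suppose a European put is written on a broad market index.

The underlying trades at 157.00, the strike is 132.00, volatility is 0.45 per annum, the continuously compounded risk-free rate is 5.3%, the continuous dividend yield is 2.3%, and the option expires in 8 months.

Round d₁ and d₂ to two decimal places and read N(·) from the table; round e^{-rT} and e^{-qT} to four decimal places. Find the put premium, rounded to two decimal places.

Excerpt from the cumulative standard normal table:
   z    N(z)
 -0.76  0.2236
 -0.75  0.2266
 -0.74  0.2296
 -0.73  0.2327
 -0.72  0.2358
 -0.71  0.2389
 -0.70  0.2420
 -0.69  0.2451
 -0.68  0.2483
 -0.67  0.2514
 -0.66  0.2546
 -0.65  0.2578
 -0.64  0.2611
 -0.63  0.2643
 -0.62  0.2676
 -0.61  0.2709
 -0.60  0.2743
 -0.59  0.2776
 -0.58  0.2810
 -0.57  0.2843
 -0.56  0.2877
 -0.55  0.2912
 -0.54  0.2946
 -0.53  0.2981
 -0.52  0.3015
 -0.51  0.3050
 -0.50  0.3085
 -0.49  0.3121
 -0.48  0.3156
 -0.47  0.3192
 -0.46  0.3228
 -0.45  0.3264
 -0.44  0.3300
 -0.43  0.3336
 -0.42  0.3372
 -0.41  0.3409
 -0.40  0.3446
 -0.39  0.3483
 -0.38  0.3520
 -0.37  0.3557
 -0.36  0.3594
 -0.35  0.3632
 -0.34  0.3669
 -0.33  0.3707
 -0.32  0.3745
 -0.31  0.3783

9.81

T = 0.6667;  σ√T = 0.3674
d₁ = [ln(157/132) + (0.053 − 0.023 + 0.45²/2)·0.6667] / 0.3674 = [0.1734 + 0.0875] / 0.3674 = 0.7102 → 0.71
d₂ = d₁ − σ√T = 0.7102 − 0.3674 = 0.3428 → 0.34
e^(−qT) = e^(−0.023·0.6667) = 0.9848;  e^(−rT) = e^(−0.053·0.6667) = 0.9653
N(−d₂) = N(-0.34) = 0.3669;  N(−d₁) = N(-0.71) = 0.2389
P = 132·0.9653·0.3669 − 157·0.9848·0.2389 = 46.7503 − 36.9372 = 9.8131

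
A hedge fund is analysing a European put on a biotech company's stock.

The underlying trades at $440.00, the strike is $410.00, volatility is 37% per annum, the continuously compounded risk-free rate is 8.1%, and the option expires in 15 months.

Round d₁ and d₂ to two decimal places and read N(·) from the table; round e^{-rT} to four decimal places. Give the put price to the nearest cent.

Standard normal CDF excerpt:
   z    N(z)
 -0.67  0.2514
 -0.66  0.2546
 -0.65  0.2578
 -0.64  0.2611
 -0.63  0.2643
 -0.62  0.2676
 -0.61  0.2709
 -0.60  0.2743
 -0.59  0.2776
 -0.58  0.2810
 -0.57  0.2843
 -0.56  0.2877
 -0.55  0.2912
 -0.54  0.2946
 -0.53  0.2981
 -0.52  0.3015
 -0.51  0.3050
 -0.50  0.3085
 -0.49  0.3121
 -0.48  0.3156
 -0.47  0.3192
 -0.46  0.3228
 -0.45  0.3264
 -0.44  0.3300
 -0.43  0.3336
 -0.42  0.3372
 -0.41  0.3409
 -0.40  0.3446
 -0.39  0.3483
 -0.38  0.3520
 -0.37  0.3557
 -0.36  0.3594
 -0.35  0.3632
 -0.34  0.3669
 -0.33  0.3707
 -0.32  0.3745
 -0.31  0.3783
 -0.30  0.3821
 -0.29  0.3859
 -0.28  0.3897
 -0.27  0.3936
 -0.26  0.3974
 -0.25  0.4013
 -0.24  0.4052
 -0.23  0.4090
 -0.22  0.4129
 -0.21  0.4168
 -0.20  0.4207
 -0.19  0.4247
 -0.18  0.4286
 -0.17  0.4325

$36.69

σ√T = 0.37 × 1.1180 = 0.4137
d₁ = [ln(440/410) + (0.081 + 0.37²/2)·1.25] / 0.4137 = [0.0706 + 0.1868] / 0.4137 = 0.6223 ≈ 0.62
d₂ = d₁ − σ√T = 0.6223 − 0.4137 = 0.2086 ≈ 0.21
exp(−rT) = exp(−0.081·1.25) = 0.9037
N(−d₂) = N(-0.21) = 0.4168;  N(−d₁) = N(-0.62) = 0.2676
P = 410·0.9037·0.4168 − 440·0.2676 = 154.4315 − 117.7440 = 36.6875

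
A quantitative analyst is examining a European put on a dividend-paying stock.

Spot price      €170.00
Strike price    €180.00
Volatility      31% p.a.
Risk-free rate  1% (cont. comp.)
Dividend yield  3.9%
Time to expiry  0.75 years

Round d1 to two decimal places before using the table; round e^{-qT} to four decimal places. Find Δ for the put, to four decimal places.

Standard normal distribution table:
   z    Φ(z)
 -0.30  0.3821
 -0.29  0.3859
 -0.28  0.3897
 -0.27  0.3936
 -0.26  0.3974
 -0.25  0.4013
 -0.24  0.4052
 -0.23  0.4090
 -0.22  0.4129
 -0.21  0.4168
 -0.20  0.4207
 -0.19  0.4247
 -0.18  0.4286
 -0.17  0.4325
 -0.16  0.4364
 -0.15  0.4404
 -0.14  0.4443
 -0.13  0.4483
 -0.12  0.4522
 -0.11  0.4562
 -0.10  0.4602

σ√T = 0.31·√0.75 = 0.2685
d₁ = [ln(170/180) + (0.01 − 0.039 + 0.31²/2)·0.75] / 0.2685 = [-0.0572 + 0.0143] / 0.2685 = -0.1597 → -0.16
N(d₁) = N(-0.16) = 0.4364
Δ_put = e^(−qT)·(N(d₁) − 1) = 0.9712·(0.4364 − 1) = -0.5474

-0.5474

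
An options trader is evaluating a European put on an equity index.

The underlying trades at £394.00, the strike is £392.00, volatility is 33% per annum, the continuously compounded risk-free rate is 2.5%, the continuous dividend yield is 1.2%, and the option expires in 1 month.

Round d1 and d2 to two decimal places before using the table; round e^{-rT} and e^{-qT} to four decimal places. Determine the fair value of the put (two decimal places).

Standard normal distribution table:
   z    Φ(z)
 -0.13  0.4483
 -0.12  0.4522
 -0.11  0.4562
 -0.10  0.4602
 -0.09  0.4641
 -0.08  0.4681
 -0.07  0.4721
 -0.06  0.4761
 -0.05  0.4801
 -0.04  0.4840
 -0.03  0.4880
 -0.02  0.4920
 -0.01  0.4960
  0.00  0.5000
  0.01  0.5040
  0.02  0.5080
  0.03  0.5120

£12.90

T = 0.08333;  σ√T = 0.0953
d₁ = [ln(394/392) + (0.025 − 0.012 + ½·0.33²)·0.08333] / (σ√T) = (0.0051 + 0.0056) / 0.0953 = 0.1124 which rounds to 0.11
d₂ = 0.1124 − 0.0953 = 0.0172 which rounds to 0.02
e^(−qT) = e^(−0.012·0.08333) = 0.9990;  e^(−rT) = e^(−0.025·0.08333) = 0.9979
P = 392·0.9979·N(-0.02) − 394·0.9990·N(-0.11) = 392·0.9979·0.4920 − 394·0.9990·0.4562 = 192.4590 − 179.5631 = 12.8959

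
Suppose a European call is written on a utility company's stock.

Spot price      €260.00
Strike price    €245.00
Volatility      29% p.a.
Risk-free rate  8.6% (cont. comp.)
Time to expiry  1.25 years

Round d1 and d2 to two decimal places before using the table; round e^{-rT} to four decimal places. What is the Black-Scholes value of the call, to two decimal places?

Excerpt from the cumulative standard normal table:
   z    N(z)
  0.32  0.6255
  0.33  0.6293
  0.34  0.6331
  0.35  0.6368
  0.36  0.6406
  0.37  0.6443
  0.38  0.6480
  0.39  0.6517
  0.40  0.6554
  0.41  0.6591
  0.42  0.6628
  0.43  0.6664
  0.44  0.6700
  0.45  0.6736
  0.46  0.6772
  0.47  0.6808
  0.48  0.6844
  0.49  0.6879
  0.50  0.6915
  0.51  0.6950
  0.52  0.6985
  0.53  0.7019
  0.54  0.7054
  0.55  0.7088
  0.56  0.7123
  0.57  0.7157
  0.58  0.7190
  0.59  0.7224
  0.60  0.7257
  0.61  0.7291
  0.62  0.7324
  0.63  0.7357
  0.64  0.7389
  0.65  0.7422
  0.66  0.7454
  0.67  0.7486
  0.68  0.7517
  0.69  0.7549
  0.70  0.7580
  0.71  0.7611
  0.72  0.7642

σ√T = 0.29 × 1.1180 = 0.3242
d₁ = [ln(260/245) + (0.086 + ½·0.29²)·1.25] / (σ√T) = (0.0594 + 0.1601) / 0.3242 = 0.6769 → 0.68
d₂ = 0.6769 − 0.3242 = 0.3527 → 0.35
exp(−rT) = exp(−0.086·1.25) = 0.8981
N(d₁) = N(0.68) = 0.7517;  N(d₂) = N(0.35) = 0.6368
C = 260·0.7517 − 245·0.8981·0.6368 = 195.4420 − 140.1180 = 55.3240

€55.32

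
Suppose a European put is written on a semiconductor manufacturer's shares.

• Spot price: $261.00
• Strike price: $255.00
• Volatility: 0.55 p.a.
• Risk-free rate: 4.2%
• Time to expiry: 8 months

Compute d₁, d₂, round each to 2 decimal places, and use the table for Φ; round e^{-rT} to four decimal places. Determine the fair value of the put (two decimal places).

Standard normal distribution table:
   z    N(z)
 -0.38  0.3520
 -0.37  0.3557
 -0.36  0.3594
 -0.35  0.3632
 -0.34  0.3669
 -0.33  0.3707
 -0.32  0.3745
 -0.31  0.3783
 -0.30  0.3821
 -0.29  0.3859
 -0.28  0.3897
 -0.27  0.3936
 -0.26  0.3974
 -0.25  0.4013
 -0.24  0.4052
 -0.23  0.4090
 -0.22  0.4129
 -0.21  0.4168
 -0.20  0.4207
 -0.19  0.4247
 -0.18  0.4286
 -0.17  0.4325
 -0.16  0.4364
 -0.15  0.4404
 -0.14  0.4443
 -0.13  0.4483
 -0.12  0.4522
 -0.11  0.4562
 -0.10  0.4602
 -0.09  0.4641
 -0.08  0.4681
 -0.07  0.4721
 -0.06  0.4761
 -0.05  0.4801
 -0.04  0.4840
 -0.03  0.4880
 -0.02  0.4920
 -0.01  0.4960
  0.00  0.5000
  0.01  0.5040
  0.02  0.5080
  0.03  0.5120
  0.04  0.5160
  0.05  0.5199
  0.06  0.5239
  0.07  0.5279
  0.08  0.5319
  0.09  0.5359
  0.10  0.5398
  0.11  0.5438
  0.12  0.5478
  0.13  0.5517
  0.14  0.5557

$39.08

σ√T = 0.55 × 0.8165 = 0.4491
d₁ = [ln(261/255) + (0.042 + ½·0.55²)·0.6667] / (σ√T) = (0.0233 + 0.1288) / 0.4491 = 0.3387 which rounds to 0.34
d₂ = 0.3387 − 0.4491 = -0.1104 which rounds to -0.11
exp(−rT) = exp(−0.042·0.6667) = 0.9724
N(−d₂) = N(0.11) = 0.5438;  N(−d₁) = N(-0.34) = 0.3669
P = 255·0.9724·0.5438 − 261·0.3669 = 134.8417 − 95.7609 = 39.0808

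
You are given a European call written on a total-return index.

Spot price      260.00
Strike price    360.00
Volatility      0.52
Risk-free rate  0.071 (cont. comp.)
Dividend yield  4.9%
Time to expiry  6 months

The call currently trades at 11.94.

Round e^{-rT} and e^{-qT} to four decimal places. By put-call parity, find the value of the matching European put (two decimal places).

105.67

exp(−qT) = exp(−0.049·0.5) = 0.9758;  exp(−rT) = exp(−0.071·0.5) = 0.9651
Put-call parity: C − P = S·e^(−qT) − K·e^(−rT) = 260·0.9758 − 360·0.9651 = 253.7080 − 347.4360 = -93.7280
P = C − (C − P) = 11.94 − (-93.7280) = 105.6680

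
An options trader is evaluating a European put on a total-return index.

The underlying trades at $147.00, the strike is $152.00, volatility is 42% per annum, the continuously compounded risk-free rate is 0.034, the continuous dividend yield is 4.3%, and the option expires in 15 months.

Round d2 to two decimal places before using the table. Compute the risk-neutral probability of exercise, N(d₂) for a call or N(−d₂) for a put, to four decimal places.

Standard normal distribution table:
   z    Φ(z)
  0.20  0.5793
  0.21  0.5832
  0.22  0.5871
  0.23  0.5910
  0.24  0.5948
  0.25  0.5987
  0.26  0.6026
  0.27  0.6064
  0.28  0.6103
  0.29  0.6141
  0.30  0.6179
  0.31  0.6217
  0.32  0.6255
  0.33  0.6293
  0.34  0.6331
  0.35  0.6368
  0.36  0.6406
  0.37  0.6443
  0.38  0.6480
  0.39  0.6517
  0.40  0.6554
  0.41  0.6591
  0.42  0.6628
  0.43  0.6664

σ√T = 0.42·√1.25 = 0.4696
d₁ = [ln(147/152) + (0.034 − 0.043 + 0.42²/2)·1.25] / 0.4696 = [-0.0334 + 0.0990] / 0.4696 = 0.1396 → 0.14
d₂ = d₁ − σ√T = 0.1396 − 0.4696 = -0.3300 → -0.33
Pr(exercise) under Q = N(−d₂) = N(0.33) = 0.6293

0.6293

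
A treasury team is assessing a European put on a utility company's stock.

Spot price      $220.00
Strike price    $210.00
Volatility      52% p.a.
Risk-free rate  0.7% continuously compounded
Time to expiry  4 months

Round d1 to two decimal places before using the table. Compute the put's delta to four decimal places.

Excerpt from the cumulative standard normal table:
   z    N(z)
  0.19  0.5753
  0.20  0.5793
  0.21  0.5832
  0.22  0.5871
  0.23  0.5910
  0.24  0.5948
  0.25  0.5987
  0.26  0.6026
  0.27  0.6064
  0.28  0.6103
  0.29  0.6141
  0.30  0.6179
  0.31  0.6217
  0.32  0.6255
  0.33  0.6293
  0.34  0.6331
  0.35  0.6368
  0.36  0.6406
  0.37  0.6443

-0.3783

σ√T = 0.52·√0.3333 = 0.3002
d₁ = [ln(220/210) + (0.007 + 0.52²/2)·0.3333] / 0.3002 = [0.0465 + 0.0474] / 0.3002 = 0.3128 ≈ 0.31
N(d₁) = N(0.31) = 0.6217
Δ_put = N(d₁) − 1 = 0.6217 − 1 = -0.3783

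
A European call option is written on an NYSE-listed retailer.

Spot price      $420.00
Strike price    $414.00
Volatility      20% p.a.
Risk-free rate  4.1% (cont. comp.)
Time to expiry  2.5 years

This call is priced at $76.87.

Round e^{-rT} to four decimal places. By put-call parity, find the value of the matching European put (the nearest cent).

exp(−rT) = exp(−0.041·2.5) = 0.9026
Put-call parity: C − P = S − K·e^(−rT) = 420 − 414·0.9026 = 420 − 373.6764 = 46.3236
P = C − (C − P) = 76.87 − (46.3236) = 30.5464

$30.55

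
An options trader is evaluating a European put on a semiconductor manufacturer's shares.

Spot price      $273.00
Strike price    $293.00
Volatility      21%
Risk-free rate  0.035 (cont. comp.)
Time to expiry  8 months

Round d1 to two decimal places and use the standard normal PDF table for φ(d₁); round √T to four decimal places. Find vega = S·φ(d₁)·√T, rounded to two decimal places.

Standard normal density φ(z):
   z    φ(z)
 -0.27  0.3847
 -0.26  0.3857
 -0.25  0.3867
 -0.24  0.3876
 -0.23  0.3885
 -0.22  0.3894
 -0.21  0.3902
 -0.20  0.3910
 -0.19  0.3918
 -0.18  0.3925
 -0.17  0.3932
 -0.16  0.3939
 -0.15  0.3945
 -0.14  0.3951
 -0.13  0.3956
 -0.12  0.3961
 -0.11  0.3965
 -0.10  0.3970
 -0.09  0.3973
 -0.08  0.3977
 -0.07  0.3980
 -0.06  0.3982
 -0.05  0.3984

87.33

σ√T = 0.21 × 0.8165 = 0.1715
d₁ = [ln(273/293) + (0.035 + 0.21²/2)·0.6667] / 0.1715 = [-0.0707 + 0.0380] / 0.1715 = -0.1905 ≈ -0.19
√T = √0.6667 = 0.8165
φ(d₁) = φ(-0.19) = 0.3918
vega = S·φ(d₁)·√T = 273·0.3918·0.8165 = 87.3340
(Vega is the same for a European call and put with the same parameters.)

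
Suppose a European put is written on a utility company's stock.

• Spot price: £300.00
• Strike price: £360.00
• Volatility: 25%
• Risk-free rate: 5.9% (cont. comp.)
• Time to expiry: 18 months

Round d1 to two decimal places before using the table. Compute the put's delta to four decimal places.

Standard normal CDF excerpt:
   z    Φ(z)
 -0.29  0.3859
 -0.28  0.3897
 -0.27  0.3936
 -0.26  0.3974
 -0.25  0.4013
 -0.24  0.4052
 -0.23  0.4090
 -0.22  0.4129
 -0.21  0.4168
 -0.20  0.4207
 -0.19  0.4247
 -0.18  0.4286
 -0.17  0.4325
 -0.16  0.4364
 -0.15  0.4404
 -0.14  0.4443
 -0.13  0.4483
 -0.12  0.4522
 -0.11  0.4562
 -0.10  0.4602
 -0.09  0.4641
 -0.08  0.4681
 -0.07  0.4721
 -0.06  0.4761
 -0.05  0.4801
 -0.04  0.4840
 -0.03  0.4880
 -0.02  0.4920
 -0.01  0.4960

-0.5596

σ√T = 0.25 × 1.2247 = 0.3062
ln(S/K) + (r + σ²/2)T = ln(300/360) + (0.059 + 0.25²/2)·1.5 = -0.1823 + 0.1354 = -0.0469
d₁ = -0.0469 / 0.3062 = -0.1533 which rounds to -0.15
N(d₁) = N(-0.15) = 0.4404
Δ_put = N(d₁) − 1 = 0.4404 − 1 = -0.5596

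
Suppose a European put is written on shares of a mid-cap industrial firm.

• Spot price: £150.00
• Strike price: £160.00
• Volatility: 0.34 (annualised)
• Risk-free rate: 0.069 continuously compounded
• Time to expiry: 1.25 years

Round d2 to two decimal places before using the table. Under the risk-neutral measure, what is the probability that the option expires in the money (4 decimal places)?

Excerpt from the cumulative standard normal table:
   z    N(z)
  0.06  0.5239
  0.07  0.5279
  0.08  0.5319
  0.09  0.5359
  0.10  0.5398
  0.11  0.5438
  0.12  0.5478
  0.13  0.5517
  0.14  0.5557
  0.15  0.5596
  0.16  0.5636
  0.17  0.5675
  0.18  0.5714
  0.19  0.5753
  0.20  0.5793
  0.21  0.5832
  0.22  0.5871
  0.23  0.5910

0.5517

σ√T = 0.34·√1.25 = 0.3801
d₁ = [ln(150/160) + (0.069 + 0.34²/2)·1.25] / 0.3801 = [-0.0645 + 0.1585] / 0.3801 = 0.2472 → 0.25
d₂ = d₁ − σ√T = 0.2472 − 0.3801 = -0.1330 → -0.13
Risk-neutral Pr[S_T < K] = N(−d₂) = N(0.13) = 0.5517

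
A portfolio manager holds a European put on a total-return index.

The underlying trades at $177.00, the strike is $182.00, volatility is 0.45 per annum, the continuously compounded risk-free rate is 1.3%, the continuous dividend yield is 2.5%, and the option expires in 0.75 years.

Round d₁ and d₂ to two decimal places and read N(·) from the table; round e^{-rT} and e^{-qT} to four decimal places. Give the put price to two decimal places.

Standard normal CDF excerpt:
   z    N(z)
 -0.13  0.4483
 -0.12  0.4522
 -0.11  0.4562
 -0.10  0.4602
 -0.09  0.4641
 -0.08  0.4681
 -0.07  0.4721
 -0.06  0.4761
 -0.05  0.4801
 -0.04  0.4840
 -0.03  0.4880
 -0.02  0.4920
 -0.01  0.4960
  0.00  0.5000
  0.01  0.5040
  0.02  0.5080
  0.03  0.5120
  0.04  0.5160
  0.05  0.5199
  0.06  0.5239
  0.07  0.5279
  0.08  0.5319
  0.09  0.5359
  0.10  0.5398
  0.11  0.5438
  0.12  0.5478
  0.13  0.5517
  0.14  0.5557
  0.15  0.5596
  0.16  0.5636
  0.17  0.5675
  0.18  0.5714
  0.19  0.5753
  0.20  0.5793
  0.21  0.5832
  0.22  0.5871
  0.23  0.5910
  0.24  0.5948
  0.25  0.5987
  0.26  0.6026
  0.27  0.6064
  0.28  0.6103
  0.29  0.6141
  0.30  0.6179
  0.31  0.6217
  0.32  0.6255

T = 0.75;  σ√T = 0.3897
ln(S/K) + (r − q + σ²/2)T = ln(177/182) + (0.013 − 0.025 + 0.45²/2)·0.75 = -0.0279 + 0.0669 = 0.0391
d₁ = 0.0391 / 0.3897 = 0.1003 → 0.10
d₂ = d₁ − σ√T = 0.1003 − 0.3897 = -0.2894 → -0.29
e^(−qT) = e^(−0.025·0.75) = 0.9814;  e^(−rT) = e^(−0.013·0.75) = 0.9903
N(−d₂) = N(0.29) = 0.6141;  N(−d₁) = N(-0.10) = 0.4602
P = 182·0.9903·0.6141 − 177·0.9814·0.4602 = 110.6821 − 79.9403 = 30.7417

$30.74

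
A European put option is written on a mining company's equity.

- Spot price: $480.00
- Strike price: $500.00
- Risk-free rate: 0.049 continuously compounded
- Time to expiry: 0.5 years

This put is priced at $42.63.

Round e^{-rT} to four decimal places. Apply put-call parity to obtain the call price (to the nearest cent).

$34.73

e^(−rT) = e^(−0.049·0.5) = 0.9758
Put-call parity: C − P = S − K·e^(−rT) = 480 − 500·0.9758 = 480 − 487.9000 = -7.9000
C = P + (C − P) = 42.63 + (-7.9000) = 34.7300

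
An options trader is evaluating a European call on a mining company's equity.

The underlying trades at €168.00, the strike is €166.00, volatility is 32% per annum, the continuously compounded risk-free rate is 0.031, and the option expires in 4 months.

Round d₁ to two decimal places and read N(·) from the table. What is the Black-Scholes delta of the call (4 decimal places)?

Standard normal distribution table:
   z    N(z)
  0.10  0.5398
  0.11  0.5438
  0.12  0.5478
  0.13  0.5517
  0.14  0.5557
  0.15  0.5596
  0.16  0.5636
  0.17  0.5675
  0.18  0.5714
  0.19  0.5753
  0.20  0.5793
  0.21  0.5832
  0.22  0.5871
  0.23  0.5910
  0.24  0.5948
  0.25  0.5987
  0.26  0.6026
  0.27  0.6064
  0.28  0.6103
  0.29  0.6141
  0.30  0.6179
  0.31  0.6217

0.5832

σ√T = 0.32 × 0.5774 = 0.1848
d₁ = [ln(168/166) + (0.031 + ½·0.32²)·0.3333] / (σ√T) = (0.0120 + 0.0274) / 0.1848 = 0.2131 ⇒ 0.21
N(d₁) = N(0.21) = 0.5832
Δ_call = N(d₁) = 0.5832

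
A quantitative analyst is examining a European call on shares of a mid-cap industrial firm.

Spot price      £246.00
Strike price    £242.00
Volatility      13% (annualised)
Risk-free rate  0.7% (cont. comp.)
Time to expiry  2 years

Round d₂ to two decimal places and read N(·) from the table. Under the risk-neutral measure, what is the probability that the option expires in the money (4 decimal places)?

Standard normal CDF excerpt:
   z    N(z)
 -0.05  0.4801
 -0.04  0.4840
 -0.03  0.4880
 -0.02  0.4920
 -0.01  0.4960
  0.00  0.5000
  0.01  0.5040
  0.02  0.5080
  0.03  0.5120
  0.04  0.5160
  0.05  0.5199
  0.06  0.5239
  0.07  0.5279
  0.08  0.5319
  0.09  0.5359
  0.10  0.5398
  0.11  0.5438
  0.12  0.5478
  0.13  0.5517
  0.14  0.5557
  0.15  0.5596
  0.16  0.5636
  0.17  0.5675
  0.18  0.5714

0.5279

σ√T = 0.13 × 1.4142 = 0.1838
d₁ = [ln(246/242) + (0.007 + ½·0.13²)·2] / (σ√T) = (0.0164 + 0.0309) / 0.1838 = 0.2572 which rounds to 0.26
d₂ = 0.2572 − 0.1838 = 0.0734 which rounds to 0.07
Pr(exercise) under Q = N(d₂) = 0.5279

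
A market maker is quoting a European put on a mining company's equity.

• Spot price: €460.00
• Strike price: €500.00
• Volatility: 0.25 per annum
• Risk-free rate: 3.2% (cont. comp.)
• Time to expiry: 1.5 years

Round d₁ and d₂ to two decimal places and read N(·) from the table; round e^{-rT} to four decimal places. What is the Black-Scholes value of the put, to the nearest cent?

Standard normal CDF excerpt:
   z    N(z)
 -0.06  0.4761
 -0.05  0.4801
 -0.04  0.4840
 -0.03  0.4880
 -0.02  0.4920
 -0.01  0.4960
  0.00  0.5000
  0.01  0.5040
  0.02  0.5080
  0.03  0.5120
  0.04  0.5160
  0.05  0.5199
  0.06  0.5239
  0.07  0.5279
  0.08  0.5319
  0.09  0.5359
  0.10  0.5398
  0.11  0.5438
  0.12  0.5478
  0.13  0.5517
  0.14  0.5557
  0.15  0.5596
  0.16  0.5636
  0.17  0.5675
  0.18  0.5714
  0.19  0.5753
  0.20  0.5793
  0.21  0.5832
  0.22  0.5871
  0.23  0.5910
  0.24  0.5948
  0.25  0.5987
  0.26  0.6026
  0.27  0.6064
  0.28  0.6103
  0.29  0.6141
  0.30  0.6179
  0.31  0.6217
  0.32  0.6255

σ√T = 0.25·√1.5 = 0.3062
d₁ = [ln(460/500) + (0.032 + ½·0.25²)·1.5] / (σ√T) = (-0.0834 + 0.0949) / 0.3062 = 0.0375 ⇒ 0.04
d₂ = 0.0375 − 0.3062 = -0.2686 ⇒ -0.27
e^(−rT) = e^(−0.032·1.5) = 0.9531
N(−d₂) = N(0.27) = 0.6064;  N(−d₁) = N(-0.04) = 0.4840
P = 500·0.9531·0.6064 − 460·0.4840 = 288.9799 − 222.6400 = 66.3399

€66.34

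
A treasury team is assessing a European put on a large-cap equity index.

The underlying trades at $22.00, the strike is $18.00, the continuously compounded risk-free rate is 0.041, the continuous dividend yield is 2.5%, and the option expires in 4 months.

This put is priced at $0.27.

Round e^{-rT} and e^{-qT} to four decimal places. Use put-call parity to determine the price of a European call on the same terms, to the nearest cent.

$4.33

exp(−qT) = exp(−0.025·0.3333) = 0.9917;  exp(−rT) = exp(−0.041·0.3333) = 0.9864
Put-call parity: C − P = S·e^(−qT) − K·e^(−rT) = 22·0.9917 − 18·0.9864 = 21.8174 − 17.7552 = 4.0622
C = P + (C − P) = 0.27 + (4.0622) = 4.3322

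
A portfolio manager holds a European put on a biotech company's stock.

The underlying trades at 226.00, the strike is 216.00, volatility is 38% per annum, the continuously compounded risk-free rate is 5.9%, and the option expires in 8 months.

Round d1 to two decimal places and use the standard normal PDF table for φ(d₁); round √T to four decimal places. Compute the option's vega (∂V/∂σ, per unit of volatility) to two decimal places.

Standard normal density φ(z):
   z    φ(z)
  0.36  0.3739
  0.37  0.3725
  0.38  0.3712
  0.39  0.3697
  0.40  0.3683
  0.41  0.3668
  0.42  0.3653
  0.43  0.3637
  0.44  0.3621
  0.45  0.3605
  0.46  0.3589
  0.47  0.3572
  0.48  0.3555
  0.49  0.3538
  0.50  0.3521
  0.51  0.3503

σ√T = 0.38 × 0.8165 = 0.3103
ln(S/K) + (r + σ²/2)T = ln(226/216) + (0.059 + 0.38²/2)·0.6667 = 0.0453 + 0.0875 = 0.1327
d₁ = 0.1327 / 0.3103 = 0.4278 ≈ 0.43
√T = √0.6667 = 0.8165
φ(d₁) = φ(0.43) = 0.3637
vega = S·φ(d₁)·√T = 226·0.3637·0.8165 = 67.1132
(Vega is the same for a European call and put with the same parameters.)

67.11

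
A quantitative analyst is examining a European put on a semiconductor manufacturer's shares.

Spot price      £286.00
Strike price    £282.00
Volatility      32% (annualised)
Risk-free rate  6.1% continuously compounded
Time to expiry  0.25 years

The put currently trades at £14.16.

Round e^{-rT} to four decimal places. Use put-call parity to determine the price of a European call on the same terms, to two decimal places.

£22.42

e^(−rT) = e^(−0.061·0.25) = 0.9849
Put-call parity: C − P = S − K·e^(−rT) = 286 − 282·0.9849 = 286 − 277.7418 = 8.2582
C = P + (C − P) = 14.16 + (8.2582) = 22.4182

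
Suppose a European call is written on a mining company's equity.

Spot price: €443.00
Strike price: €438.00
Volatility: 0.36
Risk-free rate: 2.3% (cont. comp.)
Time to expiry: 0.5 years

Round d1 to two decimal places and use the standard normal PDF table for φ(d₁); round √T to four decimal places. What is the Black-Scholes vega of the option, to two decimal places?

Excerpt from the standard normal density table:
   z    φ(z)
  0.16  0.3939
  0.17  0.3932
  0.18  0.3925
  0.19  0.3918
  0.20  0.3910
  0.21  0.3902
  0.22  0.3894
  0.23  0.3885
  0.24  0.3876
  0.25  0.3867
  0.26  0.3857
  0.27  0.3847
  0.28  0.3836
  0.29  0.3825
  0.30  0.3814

σ√T = 0.36 × 0.7071 = 0.2546
d₁ = [ln(443/438) + (0.023 + ½·0.36²)·0.5] / (σ√T) = (0.0114 + 0.0439) / 0.2546 = 0.2170 which rounds to 0.22
√T = √0.5 = 0.7071
φ(d₁) = φ(0.22) = 0.3894
vega = S·φ(d₁)·√T = 443·0.3894·0.7071 = 121.9777

121.98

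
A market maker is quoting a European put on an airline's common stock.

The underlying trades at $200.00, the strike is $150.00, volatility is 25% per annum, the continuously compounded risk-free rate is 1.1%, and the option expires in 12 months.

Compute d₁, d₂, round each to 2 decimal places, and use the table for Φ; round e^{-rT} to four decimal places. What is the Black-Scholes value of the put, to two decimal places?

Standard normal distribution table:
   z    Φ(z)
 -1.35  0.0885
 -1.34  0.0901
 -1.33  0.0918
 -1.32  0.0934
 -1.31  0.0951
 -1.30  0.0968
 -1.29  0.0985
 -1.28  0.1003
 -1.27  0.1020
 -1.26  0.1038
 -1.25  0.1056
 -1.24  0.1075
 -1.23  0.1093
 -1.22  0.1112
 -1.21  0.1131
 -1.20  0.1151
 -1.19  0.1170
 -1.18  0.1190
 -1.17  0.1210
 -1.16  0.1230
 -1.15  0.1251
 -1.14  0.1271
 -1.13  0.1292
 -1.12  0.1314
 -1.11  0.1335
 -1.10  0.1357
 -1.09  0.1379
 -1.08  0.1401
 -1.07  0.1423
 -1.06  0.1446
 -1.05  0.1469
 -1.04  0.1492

$2.43

σ√T = 0.25 × 1.0000 = 0.2500
d₁ = [ln(200/150) + (0.011 + ½·0.25²)·1] / (σ√T) = (0.2877 + 0.0422) / 0.2500 = 1.3197 ⇒ 1.32
d₂ = 1.3197 − 0.2500 = 1.0697 ⇒ 1.07
exp(−rT) = exp(−0.011·1) = 0.9891
P = 150·0.9891·N(-1.07) − 200·N(-1.32) = 150·0.9891·0.1423 − 200·0.0934 = 21.1123 − 18.6800 = 2.4323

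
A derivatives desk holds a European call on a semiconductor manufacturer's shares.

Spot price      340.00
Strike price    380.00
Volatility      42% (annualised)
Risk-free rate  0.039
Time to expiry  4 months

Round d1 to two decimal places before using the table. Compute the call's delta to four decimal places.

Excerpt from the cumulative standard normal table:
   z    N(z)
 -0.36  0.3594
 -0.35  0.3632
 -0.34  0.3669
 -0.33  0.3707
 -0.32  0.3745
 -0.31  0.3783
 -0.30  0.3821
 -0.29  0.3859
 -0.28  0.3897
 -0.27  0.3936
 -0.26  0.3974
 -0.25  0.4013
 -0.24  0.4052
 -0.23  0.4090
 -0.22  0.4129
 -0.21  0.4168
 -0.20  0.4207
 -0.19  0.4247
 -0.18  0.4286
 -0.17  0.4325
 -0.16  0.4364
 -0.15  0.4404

0.3897

T = 0.3333;  σ√T = 0.2425
ln(S/K) + (r + σ²/2)T = ln(340/380) + (0.039 + 0.42²/2)·0.3333 = -0.1112 + 0.0424 = -0.0688
d₁ = -0.0688 / 0.2425 = -0.2838 ≈ -0.28
N(d₁) = N(-0.28) = 0.3897
Δ_call = N(d₁) = 0.3897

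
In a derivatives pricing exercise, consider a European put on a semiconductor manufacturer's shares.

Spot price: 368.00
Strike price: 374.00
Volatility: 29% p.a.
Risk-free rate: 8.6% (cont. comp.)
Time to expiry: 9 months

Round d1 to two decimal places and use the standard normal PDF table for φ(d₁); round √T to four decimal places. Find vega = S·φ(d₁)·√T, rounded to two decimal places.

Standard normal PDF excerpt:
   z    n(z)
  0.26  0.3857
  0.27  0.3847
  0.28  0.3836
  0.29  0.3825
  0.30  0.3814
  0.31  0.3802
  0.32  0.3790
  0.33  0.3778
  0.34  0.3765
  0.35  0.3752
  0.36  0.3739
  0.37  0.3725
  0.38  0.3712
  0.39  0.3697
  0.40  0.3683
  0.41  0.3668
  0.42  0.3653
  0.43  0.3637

σ√T = 0.29·√0.75 = 0.2511
d₁ = [ln(368/374) + (0.086 + 0.29²/2)·0.75] / 0.2511 = [-0.0162 + 0.0960] / 0.2511 = 0.3180 ⇒ 0.32
√T = √0.75 = 0.8660
φ(d₁) = φ(0.32) = 0.3790
vega = S·φ(d₁)·√T = 368·0.3790·0.8660 = 120.7828
(Call and put vega coincide under Black-Scholes.)

120.78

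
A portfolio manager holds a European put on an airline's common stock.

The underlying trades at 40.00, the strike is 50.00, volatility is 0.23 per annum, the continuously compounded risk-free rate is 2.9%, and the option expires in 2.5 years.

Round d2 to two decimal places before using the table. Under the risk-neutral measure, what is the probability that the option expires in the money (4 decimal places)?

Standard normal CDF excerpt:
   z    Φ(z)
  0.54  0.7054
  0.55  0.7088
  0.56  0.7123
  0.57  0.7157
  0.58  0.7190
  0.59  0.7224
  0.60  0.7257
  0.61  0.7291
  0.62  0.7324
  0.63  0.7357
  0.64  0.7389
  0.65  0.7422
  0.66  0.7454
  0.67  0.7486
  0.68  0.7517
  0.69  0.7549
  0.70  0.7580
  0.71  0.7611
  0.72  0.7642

0.7257

T = 2.5;  σ√T = 0.3637
d₁ = [ln(40/50) + (0.029 + ½·0.23²)·2.5] / (σ√T) = (-0.2231 + 0.1386) / 0.3637 = -0.2324 ≈ -0.23
d₂ = -0.2324 − 0.3637 = -0.5961 ≈ -0.60
Risk-neutral Pr[S_T < K] = N(−d₂) = N(0.60) = 0.7257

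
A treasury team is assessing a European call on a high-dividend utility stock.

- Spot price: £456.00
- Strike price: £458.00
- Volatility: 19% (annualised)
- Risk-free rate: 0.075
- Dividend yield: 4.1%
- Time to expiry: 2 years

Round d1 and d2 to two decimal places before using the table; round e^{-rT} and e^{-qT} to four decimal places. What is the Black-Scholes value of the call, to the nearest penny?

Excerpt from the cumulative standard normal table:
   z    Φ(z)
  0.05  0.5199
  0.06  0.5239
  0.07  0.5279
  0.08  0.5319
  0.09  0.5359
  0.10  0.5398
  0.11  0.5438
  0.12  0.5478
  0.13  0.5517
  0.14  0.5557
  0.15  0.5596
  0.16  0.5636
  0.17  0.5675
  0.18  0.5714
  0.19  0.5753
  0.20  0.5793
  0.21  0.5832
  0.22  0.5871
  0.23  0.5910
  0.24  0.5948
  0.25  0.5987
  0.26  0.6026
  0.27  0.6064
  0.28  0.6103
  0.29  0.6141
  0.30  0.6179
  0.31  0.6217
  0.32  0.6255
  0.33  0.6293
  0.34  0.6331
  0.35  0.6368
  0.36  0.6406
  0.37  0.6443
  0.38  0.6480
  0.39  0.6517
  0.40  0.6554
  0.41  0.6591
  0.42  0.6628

σ√T = 0.19·√2 = 0.2687
d₁ = [ln(456/458) + (0.075 − 0.041 + 0.19²/2)·2] / 0.2687 = [-0.0044 + 0.1041] / 0.2687 = 0.3711 ⇒ 0.37
d₂ = d₁ − σ√T = 0.3711 − 0.2687 = 0.1024 ⇒ 0.10
e^(−qT) = e^(−0.041·2) = 0.9213;  e^(−rT) = e^(−0.075·2) = 0.8607
N(d₁) = N(0.37) = 0.6443;  N(d₂) = N(0.10) = 0.5398
C = 456·0.9213·0.6443 − 458·0.8607·0.5398 = 270.6787 − 212.7895 = 57.8892

£57.89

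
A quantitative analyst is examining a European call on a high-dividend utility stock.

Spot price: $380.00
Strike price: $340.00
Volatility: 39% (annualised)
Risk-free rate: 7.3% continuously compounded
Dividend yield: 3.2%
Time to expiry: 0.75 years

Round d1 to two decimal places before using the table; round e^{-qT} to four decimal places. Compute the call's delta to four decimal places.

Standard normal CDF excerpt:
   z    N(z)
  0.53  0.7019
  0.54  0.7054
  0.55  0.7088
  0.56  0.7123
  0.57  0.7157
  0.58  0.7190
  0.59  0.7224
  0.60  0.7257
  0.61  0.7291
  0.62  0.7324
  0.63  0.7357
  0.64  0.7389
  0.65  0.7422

σ√T = 0.39·√0.75 = 0.3377
d₁ = [ln(380/340) + (0.073 − 0.032 + 0.39²/2)·0.75] / 0.3377 = [0.1112 + 0.0878] / 0.3377 = 0.5892 → 0.59
N(d₁) = N(0.59) = 0.7224
Δ_call = e^(−qT)·N(d₁) = 0.9763·0.7224 = 0.7053

0.7053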